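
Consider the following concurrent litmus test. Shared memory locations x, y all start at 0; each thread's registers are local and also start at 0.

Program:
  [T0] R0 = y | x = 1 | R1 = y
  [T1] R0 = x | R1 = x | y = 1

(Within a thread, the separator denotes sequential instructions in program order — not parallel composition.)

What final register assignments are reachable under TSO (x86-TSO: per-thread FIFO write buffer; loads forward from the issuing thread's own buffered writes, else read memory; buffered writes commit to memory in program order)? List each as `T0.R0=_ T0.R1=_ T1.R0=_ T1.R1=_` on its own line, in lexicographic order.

T0.R0=0 T0.R1=0 T1.R0=0 T1.R1=0
T0.R0=0 T0.R1=0 T1.R0=0 T1.R1=1
T0.R0=0 T0.R1=0 T1.R0=1 T1.R1=1
T0.R0=0 T0.R1=1 T1.R0=0 T1.R1=0
T0.R0=0 T0.R1=1 T1.R0=0 T1.R1=1
T0.R0=0 T0.R1=1 T1.R0=1 T1.R1=1
T0.R0=1 T0.R1=1 T1.R0=0 T1.R1=0

outcome vector order: (T0.R0,T0.R1,T1.R0,T1.R1)
|TSO outcomes| = 7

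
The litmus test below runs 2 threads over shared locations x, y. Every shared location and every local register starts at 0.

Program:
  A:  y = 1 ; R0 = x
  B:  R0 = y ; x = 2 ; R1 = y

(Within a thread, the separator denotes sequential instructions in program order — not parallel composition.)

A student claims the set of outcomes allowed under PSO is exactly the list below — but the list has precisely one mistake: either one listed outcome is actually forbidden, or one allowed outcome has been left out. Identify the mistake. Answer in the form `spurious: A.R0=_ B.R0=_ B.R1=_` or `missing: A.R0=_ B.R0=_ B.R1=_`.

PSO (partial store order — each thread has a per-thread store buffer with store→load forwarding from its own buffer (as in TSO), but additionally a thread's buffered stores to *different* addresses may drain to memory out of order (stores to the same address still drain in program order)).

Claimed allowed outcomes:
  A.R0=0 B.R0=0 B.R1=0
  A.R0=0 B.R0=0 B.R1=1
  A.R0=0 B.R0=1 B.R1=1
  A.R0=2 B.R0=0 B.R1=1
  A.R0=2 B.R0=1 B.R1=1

outcome vector order: (A.R0,B.R0,B.R1)
under PSO → <0 0 0>, <0 0 1>, <0 1 1>, <2 0 0>, <2 0 1>, <2 1 1>
PSO∖claimed = {<2 0 0>}

missing: A.R0=2 B.R0=0 B.R1=0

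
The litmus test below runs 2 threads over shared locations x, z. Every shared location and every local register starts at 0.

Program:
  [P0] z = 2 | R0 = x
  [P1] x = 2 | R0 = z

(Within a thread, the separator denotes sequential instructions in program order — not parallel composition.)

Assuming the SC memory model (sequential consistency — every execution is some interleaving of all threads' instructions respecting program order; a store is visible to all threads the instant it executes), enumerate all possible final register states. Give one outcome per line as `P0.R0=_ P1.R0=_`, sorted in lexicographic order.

P0.R0=0 P1.R0=2
P0.R0=2 P1.R0=0
P0.R0=2 P1.R0=2

outcome vector order: (P0.R0,P1.R0)
|SC outcomes| = 3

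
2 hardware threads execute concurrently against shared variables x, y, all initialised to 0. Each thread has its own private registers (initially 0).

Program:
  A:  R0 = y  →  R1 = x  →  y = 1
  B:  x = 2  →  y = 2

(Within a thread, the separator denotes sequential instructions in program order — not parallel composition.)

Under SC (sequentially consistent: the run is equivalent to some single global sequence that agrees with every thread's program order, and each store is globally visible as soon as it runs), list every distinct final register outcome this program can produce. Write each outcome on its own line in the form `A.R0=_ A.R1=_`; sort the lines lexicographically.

outcome vector order: (A.R0,A.R1)
|SC outcomes| = 3

A.R0=0 A.R1=0
A.R0=0 A.R1=2
A.R0=2 A.R1=2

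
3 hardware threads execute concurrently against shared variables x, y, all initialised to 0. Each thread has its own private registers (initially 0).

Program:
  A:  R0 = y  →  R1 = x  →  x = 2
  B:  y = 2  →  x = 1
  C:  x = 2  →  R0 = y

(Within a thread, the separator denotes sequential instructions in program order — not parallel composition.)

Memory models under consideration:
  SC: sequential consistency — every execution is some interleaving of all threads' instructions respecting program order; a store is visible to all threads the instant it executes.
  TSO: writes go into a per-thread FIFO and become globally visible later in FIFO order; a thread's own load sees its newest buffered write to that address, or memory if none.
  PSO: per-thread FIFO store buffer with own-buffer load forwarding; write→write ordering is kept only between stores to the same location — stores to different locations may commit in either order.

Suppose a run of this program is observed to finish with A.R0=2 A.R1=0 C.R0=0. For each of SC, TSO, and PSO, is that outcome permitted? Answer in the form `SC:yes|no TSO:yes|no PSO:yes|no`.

SC:no TSO:yes PSO:yes

outcome vector order: (A.R0,A.R1,C.R0)
SC (11): 0/0/0, 0/0/2, 0/1/0, 0/1/2, 0/2/0, 0/2/2, 2/0/2, 2/1/0, 2/1/2, 2/2/0, 2/2/2
TSO (12): 0/0/0, 0/0/2, 0/1/0, 0/1/2, 0/2/0, 0/2/2, 2/0/0, 2/0/2, 2/1/0, 2/1/2, 2/2/0, 2/2/2
PSO (12): 0/0/0, 0/0/2, 0/1/0, 0/1/2, 0/2/0, 0/2/2, 2/0/0, 2/0/2, 2/1/0, 2/1/2, 2/2/0, 2/2/2
target 2/0/0 ∈ {TSO,PSO}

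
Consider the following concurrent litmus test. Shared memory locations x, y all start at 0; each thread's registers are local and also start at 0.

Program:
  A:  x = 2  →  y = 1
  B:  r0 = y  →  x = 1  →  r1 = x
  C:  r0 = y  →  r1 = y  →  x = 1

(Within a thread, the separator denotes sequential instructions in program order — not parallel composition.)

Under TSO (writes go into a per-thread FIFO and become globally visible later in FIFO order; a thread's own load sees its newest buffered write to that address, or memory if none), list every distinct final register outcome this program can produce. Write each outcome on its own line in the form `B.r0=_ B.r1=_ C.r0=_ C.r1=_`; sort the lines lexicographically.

B.r0=0 B.r1=1 C.r0=0 C.r1=0
B.r0=0 B.r1=1 C.r0=0 C.r1=1
B.r0=0 B.r1=1 C.r0=1 C.r1=1
B.r0=0 B.r1=2 C.r0=0 C.r1=0
B.r0=0 B.r1=2 C.r0=0 C.r1=1
B.r0=0 B.r1=2 C.r0=1 C.r1=1
B.r0=1 B.r1=1 C.r0=0 C.r1=0
B.r0=1 B.r1=1 C.r0=0 C.r1=1
B.r0=1 B.r1=1 C.r0=1 C.r1=1

outcome vector order: (B.r0,B.r1,C.r0,C.r1)
|TSO outcomes| = 9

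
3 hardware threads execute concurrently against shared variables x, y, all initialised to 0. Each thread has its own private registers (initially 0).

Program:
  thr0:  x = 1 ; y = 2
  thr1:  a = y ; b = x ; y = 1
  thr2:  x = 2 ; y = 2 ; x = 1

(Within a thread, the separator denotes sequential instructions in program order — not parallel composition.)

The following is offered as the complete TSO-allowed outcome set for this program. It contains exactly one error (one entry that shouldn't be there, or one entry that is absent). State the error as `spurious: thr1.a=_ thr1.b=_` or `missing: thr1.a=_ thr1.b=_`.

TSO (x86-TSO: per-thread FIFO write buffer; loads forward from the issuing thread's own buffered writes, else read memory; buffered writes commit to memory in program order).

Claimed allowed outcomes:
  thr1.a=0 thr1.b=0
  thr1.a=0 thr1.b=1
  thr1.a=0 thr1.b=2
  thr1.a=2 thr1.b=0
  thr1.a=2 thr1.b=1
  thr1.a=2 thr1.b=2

spurious: thr1.a=2 thr1.b=0

outcome vector order: (thr1.a,thr1.b)
TSO: 5 outcomes — {00; 01; 02; 21; 22}
claimed∖TSO = {20}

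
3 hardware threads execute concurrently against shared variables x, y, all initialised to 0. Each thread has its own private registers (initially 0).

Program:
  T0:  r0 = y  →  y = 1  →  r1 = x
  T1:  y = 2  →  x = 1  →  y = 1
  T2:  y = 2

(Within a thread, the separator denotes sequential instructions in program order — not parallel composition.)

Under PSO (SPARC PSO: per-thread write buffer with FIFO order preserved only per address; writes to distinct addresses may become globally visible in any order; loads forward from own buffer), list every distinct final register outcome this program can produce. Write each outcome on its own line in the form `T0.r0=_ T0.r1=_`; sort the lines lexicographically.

T0.r0=0 T0.r1=0
T0.r0=0 T0.r1=1
T0.r0=1 T0.r1=0
T0.r0=1 T0.r1=1
T0.r0=2 T0.r1=0
T0.r0=2 T0.r1=1

outcome vector order: (T0.r0,T0.r1)
|PSO outcomes| = 6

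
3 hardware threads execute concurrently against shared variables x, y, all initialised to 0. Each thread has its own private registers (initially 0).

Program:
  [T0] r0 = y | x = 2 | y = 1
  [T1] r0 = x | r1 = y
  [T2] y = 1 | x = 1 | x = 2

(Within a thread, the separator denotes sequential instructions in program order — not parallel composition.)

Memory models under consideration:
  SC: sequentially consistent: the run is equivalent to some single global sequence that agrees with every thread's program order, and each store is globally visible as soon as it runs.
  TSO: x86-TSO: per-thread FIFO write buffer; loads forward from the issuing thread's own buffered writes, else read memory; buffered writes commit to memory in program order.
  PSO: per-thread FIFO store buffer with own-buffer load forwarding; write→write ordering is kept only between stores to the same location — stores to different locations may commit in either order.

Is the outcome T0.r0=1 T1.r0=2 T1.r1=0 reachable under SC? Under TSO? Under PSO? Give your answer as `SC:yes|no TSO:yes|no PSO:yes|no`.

SC:no TSO:no PSO:yes

outcome vector order: (T0.r0,T1.r0,T1.r1)
SC (9): <0 0 0>, <0 0 1>, <0 1 1>, <0 2 0>, <0 2 1>, <1 0 0>, <1 0 1>, <1 1 1>, <1 2 1>
TSO (9): <0 0 0>, <0 0 1>, <0 1 1>, <0 2 0>, <0 2 1>, <1 0 0>, <1 0 1>, <1 1 1>, <1 2 1>
PSO (12): <0 0 0>, <0 0 1>, <0 1 0>, <0 1 1>, <0 2 0>, <0 2 1>, <1 0 0>, <1 0 1>, <1 1 0>, <1 1 1>, <1 2 0>, <1 2 1>
target <1 2 0> ∈ {PSO}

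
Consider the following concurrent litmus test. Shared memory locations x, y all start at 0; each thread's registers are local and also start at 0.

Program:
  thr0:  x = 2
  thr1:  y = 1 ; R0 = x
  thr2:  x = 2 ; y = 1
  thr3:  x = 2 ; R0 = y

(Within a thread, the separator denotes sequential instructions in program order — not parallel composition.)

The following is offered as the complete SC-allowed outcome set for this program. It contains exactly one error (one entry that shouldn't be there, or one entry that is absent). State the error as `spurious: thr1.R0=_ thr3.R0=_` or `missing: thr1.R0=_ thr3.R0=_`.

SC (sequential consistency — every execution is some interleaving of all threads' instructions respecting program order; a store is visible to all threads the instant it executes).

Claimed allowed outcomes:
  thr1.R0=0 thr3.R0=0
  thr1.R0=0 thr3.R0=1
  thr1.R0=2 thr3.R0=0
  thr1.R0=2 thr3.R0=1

spurious: thr1.R0=0 thr3.R0=0

outcome vector order: (thr1.R0,thr3.R0)
under SC → <0 1>; <2 0>; <2 1>
claimed∖SC = {<0 0>}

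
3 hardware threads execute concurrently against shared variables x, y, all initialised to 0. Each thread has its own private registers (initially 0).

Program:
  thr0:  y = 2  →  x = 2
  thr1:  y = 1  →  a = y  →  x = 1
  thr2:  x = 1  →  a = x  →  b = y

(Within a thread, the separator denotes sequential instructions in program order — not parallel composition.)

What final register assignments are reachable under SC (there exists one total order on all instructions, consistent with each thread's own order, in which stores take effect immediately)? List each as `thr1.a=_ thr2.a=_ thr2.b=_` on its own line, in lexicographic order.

thr1.a=1 thr2.a=1 thr2.b=0
thr1.a=1 thr2.a=1 thr2.b=1
thr1.a=1 thr2.a=1 thr2.b=2
thr1.a=1 thr2.a=2 thr2.b=1
thr1.a=1 thr2.a=2 thr2.b=2
thr1.a=2 thr2.a=1 thr2.b=0
thr1.a=2 thr2.a=1 thr2.b=1
thr1.a=2 thr2.a=1 thr2.b=2
thr1.a=2 thr2.a=2 thr2.b=2

outcome vector order: (thr1.a,thr2.a,thr2.b)
|SC outcomes| = 9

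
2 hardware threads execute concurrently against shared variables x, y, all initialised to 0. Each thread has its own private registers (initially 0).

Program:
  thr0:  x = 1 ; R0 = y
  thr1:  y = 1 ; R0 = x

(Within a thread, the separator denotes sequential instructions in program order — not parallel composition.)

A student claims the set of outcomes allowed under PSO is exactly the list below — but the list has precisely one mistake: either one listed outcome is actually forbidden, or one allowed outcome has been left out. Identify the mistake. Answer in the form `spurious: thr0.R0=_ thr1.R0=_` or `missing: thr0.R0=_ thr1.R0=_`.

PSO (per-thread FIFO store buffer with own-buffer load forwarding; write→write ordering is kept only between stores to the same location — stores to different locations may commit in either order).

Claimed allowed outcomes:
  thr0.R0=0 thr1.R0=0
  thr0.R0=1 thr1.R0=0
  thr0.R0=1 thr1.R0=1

outcome vector order: (thr0.R0,thr1.R0)
PSO (4): 00, 01, 10, 11
PSO∖claimed = {01}

missing: thr0.R0=0 thr1.R0=1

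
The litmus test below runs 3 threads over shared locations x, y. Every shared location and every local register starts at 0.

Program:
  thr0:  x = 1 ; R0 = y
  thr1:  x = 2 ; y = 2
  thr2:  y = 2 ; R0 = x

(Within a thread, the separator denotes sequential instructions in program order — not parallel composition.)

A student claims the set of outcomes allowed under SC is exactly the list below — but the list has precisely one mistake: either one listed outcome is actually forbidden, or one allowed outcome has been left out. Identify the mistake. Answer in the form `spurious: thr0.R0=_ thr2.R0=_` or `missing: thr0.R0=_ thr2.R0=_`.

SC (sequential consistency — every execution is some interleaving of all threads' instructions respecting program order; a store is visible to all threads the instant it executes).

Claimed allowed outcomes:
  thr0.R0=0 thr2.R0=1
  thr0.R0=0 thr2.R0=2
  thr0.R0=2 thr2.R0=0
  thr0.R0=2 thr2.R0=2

missing: thr0.R0=2 thr2.R0=1

outcome vector order: (thr0.R0,thr2.R0)
SC (5): 0/1, 0/2, 2/0, 2/1, 2/2
SC∖claimed = {2/1}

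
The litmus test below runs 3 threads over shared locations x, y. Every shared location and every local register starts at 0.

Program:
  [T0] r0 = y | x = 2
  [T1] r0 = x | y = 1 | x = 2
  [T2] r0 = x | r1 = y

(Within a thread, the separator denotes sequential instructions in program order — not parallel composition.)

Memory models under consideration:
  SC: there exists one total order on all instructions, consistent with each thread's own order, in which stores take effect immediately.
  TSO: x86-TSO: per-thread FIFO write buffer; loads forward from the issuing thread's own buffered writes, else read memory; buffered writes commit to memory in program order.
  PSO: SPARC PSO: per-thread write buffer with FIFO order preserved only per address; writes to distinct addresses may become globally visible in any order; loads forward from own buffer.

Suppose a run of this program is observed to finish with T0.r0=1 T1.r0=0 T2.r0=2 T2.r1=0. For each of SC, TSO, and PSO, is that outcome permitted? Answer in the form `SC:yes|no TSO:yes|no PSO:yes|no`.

SC:no TSO:no PSO:yes

outcome vector order: (T0.r0,T1.r0,T2.r0,T2.r1)
SC (11): <0 0 0 0> <0 0 0 1> <0 0 2 0> <0 0 2 1> <0 2 0 0> <0 2 0 1> <0 2 2 0> <0 2 2 1> <1 0 0 0> <1 0 0 1> <1 0 2 1>
TSO (11): <0 0 0 0> <0 0 0 1> <0 0 2 0> <0 0 2 1> <0 2 0 0> <0 2 0 1> <0 2 2 0> <0 2 2 1> <1 0 0 0> <1 0 0 1> <1 0 2 1>
PSO (12): <0 0 0 0> <0 0 0 1> <0 0 2 0> <0 0 2 1> <0 2 0 0> <0 2 0 1> <0 2 2 0> <0 2 2 1> <1 0 0 0> <1 0 0 1> <1 0 2 0> <1 0 2 1>
target <1 0 2 0> ∈ {PSO}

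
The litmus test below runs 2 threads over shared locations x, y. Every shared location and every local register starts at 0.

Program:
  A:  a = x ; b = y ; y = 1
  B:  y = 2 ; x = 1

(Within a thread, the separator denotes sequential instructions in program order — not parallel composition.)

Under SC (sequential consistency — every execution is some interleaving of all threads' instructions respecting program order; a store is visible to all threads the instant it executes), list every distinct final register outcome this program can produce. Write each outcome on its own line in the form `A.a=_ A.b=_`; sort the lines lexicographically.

A.a=0 A.b=0
A.a=0 A.b=2
A.a=1 A.b=2

outcome vector order: (A.a,A.b)
|SC outcomes| = 3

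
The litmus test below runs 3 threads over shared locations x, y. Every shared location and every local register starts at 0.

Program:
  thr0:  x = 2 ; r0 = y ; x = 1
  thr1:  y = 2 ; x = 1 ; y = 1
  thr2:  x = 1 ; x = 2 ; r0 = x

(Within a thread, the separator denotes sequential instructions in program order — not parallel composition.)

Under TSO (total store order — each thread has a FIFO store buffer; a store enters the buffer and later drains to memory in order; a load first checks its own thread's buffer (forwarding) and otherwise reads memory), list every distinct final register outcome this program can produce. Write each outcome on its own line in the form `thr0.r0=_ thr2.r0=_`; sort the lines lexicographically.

outcome vector order: (thr0.r0,thr2.r0)
|TSO outcomes| = 6

thr0.r0=0 thr2.r0=1
thr0.r0=0 thr2.r0=2
thr0.r0=1 thr2.r0=1
thr0.r0=1 thr2.r0=2
thr0.r0=2 thr2.r0=1
thr0.r0=2 thr2.r0=2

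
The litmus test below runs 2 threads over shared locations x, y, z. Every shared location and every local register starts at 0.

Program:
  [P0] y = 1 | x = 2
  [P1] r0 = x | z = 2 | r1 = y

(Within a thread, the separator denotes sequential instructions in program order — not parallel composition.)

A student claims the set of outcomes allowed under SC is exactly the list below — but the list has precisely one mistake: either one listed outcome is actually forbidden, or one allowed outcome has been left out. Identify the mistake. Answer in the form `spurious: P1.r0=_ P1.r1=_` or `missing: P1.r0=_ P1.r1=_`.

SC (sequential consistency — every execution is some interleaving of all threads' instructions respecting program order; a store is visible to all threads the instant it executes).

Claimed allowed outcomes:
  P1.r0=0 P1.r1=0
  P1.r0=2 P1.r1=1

missing: P1.r0=0 P1.r1=1

outcome vector order: (P1.r0,P1.r1)
[SC] allowed = {<0 0> <0 1> <2 1>}
SC∖claimed = {<0 1>}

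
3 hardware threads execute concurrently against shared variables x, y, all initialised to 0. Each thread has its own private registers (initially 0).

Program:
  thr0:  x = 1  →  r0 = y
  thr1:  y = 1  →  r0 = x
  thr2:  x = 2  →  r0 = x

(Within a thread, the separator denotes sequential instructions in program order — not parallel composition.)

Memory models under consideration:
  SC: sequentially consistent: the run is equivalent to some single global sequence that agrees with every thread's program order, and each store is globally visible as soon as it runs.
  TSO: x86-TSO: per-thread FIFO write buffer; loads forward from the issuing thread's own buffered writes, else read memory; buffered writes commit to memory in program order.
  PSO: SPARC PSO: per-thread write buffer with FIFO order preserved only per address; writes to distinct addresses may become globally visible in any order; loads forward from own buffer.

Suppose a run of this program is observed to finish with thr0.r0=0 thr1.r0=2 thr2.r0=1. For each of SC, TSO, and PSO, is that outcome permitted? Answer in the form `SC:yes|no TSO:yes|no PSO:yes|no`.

SC:no TSO:yes PSO:yes

outcome vector order: (thr0.r0,thr1.r0,thr2.r0)
[SC] allowed = {<0 1 1>; <0 1 2>; <0 2 2>; <1 0 1>; <1 0 2>; <1 1 1>; <1 1 2>; <1 2 1>; <1 2 2>}
[TSO] allowed = {<0 0 1>; <0 0 2>; <0 1 1>; <0 1 2>; <0 2 1>; <0 2 2>; <1 0 1>; <1 0 2>; <1 1 1>; <1 1 2>; <1 2 1>; <1 2 2>}
[PSO] allowed = {<0 0 1>; <0 0 2>; <0 1 1>; <0 1 2>; <0 2 1>; <0 2 2>; <1 0 1>; <1 0 2>; <1 1 1>; <1 1 2>; <1 2 1>; <1 2 2>}
target <0 2 1> ∈ {TSO,PSO}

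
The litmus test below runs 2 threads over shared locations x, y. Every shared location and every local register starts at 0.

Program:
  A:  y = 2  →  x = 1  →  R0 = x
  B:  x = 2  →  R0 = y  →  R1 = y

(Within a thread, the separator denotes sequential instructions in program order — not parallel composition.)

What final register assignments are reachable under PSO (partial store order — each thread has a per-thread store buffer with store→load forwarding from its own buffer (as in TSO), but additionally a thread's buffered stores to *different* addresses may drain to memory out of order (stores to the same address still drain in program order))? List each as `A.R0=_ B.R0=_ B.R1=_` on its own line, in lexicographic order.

A.R0=1 B.R0=0 B.R1=0
A.R0=1 B.R0=0 B.R1=2
A.R0=1 B.R0=2 B.R1=2
A.R0=2 B.R0=0 B.R1=0
A.R0=2 B.R0=0 B.R1=2
A.R0=2 B.R0=2 B.R1=2

outcome vector order: (A.R0,B.R0,B.R1)
|PSO outcomes| = 6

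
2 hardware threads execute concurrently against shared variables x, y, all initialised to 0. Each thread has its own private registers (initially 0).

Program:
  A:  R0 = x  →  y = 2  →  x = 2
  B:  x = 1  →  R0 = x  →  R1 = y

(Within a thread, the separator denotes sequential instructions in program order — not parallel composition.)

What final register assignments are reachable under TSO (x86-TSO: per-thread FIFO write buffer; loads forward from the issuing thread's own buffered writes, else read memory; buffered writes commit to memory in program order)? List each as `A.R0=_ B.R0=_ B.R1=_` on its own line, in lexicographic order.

outcome vector order: (A.R0,B.R0,B.R1)
|TSO outcomes| = 6

A.R0=0 B.R0=1 B.R1=0
A.R0=0 B.R0=1 B.R1=2
A.R0=0 B.R0=2 B.R1=2
A.R0=1 B.R0=1 B.R1=0
A.R0=1 B.R0=1 B.R1=2
A.R0=1 B.R0=2 B.R1=2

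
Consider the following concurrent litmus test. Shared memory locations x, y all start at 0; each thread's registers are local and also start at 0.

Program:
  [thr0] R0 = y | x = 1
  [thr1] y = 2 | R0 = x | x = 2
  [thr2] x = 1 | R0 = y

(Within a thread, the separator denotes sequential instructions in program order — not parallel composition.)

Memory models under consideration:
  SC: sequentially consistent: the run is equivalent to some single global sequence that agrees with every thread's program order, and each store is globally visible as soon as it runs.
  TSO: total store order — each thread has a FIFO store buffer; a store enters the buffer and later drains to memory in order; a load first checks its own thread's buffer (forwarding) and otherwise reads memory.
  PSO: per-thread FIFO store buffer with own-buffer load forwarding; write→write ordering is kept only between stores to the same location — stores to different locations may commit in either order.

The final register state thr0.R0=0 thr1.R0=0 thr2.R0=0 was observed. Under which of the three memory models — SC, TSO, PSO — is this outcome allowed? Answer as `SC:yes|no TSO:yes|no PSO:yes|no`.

outcome vector order: (thr0.R0,thr1.R0,thr2.R0)
[SC] allowed = {002; 010; 012; 202; 210; 212}
[TSO] allowed = {000; 002; 010; 012; 200; 202; 210; 212}
[PSO] allowed = {000; 002; 010; 012; 200; 202; 210; 212}
target 000 ∈ {TSO,PSO}

SC:no TSO:yes PSO:yes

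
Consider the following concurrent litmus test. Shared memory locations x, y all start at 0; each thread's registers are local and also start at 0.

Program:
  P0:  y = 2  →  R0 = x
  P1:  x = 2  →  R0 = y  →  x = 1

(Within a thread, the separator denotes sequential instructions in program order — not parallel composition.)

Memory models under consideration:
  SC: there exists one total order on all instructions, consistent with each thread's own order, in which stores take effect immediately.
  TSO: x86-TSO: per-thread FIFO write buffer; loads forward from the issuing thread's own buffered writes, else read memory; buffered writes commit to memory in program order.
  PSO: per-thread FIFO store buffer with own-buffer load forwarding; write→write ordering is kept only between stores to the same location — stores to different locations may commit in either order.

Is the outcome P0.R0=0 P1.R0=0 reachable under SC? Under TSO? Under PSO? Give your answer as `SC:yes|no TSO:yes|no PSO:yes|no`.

SC:no TSO:yes PSO:yes

outcome vector order: (P0.R0,P1.R0)
under SC → 0/2, 1/0, 1/2, 2/0, 2/2
under TSO → 0/0, 0/2, 1/0, 1/2, 2/0, 2/2
under PSO → 0/0, 0/2, 1/0, 1/2, 2/0, 2/2
target 0/0 ∈ {TSO,PSO}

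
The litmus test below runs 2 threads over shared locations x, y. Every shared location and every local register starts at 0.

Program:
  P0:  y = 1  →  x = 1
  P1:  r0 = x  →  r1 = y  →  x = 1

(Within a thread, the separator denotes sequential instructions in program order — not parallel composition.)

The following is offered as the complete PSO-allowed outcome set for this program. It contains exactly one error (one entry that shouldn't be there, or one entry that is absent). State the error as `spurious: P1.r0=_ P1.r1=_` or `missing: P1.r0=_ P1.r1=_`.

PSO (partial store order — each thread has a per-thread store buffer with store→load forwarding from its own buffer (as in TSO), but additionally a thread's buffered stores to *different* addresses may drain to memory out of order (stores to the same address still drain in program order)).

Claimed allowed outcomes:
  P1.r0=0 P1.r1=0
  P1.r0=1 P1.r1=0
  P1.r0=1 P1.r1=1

outcome vector order: (P1.r0,P1.r1)
PSO (4): (0,0), (0,1), (1,0), (1,1)
PSO∖claimed = {(0,1)}

missing: P1.r0=0 P1.r1=1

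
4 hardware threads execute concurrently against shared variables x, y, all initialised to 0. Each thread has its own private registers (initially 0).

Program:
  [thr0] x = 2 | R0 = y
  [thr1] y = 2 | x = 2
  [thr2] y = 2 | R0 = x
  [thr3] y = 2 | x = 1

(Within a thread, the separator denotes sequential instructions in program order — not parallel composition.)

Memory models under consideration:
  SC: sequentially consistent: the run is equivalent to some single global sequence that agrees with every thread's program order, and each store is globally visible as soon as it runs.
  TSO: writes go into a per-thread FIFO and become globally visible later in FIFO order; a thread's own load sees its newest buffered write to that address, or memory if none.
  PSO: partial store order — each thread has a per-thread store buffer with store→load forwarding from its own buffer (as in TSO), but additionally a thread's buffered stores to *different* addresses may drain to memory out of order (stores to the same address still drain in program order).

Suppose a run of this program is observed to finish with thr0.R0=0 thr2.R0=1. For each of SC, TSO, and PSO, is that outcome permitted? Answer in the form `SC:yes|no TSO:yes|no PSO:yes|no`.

outcome vector order: (thr0.R0,thr2.R0)
SC: 5 outcomes — {01; 02; 20; 21; 22}
TSO: 6 outcomes — {00; 01; 02; 20; 21; 22}
PSO: 6 outcomes — {00; 01; 02; 20; 21; 22}
target 01 ∈ {SC,TSO,PSO}

SC:yes TSO:yes PSO:yes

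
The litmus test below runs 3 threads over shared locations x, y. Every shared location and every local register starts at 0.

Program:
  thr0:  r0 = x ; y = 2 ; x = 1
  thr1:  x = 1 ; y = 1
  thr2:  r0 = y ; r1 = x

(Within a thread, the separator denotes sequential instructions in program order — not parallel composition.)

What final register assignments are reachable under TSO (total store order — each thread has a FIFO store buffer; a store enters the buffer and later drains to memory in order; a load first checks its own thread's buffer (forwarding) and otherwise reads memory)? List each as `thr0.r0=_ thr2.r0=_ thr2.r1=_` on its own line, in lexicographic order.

outcome vector order: (thr0.r0,thr2.r0,thr2.r1)
|TSO outcomes| = 9

thr0.r0=0 thr2.r0=0 thr2.r1=0
thr0.r0=0 thr2.r0=0 thr2.r1=1
thr0.r0=0 thr2.r0=1 thr2.r1=1
thr0.r0=0 thr2.r0=2 thr2.r1=0
thr0.r0=0 thr2.r0=2 thr2.r1=1
thr0.r0=1 thr2.r0=0 thr2.r1=0
thr0.r0=1 thr2.r0=0 thr2.r1=1
thr0.r0=1 thr2.r0=1 thr2.r1=1
thr0.r0=1 thr2.r0=2 thr2.r1=1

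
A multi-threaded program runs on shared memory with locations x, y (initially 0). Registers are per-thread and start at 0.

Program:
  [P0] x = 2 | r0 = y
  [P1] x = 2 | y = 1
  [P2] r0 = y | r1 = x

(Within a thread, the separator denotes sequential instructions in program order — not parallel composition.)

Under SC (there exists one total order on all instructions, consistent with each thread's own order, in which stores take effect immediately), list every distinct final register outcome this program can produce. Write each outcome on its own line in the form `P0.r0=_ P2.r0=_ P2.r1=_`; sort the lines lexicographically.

P0.r0=0 P2.r0=0 P2.r1=0
P0.r0=0 P2.r0=0 P2.r1=2
P0.r0=0 P2.r0=1 P2.r1=2
P0.r0=1 P2.r0=0 P2.r1=0
P0.r0=1 P2.r0=0 P2.r1=2
P0.r0=1 P2.r0=1 P2.r1=2

outcome vector order: (P0.r0,P2.r0,P2.r1)
|SC outcomes| = 6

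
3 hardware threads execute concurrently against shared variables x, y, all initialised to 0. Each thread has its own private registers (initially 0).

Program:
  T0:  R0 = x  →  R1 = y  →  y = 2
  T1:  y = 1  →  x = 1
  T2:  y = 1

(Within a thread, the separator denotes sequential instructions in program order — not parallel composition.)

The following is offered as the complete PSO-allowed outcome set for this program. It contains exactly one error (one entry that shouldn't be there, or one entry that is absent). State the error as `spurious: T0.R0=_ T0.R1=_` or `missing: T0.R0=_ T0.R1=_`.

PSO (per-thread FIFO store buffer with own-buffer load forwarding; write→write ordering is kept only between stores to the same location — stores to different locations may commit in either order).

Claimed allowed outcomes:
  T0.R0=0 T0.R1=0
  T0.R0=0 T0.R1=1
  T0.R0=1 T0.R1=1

missing: T0.R0=1 T0.R1=0

outcome vector order: (T0.R0,T0.R1)
PSO (4): (0,0); (0,1); (1,0); (1,1)
PSO∖claimed = {(1,0)}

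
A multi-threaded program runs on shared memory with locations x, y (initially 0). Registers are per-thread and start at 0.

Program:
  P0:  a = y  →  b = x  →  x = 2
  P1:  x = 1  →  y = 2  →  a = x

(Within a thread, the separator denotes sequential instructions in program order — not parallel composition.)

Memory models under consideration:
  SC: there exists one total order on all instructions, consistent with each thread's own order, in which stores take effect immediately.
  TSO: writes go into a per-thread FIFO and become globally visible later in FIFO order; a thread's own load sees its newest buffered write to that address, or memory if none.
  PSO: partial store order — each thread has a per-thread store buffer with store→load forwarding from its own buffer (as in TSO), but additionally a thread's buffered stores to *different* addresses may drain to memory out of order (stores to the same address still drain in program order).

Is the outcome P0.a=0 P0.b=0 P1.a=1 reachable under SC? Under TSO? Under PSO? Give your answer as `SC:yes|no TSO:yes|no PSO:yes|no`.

outcome vector order: (P0.a,P0.b,P1.a)
SC (6): 0/0/1; 0/0/2; 0/1/1; 0/1/2; 2/1/1; 2/1/2
TSO (6): 0/0/1; 0/0/2; 0/1/1; 0/1/2; 2/1/1; 2/1/2
PSO (8): 0/0/1; 0/0/2; 0/1/1; 0/1/2; 2/0/1; 2/0/2; 2/1/1; 2/1/2
target 0/0/1 ∈ {SC,TSO,PSO}

SC:yes TSO:yes PSO:yes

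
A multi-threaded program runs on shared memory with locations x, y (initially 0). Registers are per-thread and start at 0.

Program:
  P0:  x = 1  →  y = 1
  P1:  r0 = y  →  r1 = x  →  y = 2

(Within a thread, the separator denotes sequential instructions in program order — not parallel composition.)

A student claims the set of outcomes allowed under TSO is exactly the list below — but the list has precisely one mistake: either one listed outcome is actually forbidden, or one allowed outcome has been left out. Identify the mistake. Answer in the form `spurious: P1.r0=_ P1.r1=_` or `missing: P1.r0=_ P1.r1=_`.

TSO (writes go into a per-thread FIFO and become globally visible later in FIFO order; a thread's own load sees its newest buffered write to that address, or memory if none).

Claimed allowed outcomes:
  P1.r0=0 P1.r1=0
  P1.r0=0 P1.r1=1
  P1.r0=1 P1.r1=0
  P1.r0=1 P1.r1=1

outcome vector order: (P1.r0,P1.r1)
TSO: 3 outcomes — {<0 0> <0 1> <1 1>}
claimed∖TSO = {<1 0>}

spurious: P1.r0=1 P1.r1=0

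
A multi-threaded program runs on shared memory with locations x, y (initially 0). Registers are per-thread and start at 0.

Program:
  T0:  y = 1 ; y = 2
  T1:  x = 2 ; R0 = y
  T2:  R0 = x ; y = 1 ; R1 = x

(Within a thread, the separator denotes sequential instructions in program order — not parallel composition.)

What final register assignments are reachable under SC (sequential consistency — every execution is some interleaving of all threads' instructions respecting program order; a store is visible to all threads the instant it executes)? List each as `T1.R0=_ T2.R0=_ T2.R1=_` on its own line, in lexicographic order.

outcome vector order: (T1.R0,T2.R0,T2.R1)
|SC outcomes| = 8

T1.R0=0 T2.R0=0 T2.R1=2
T1.R0=0 T2.R0=2 T2.R1=2
T1.R0=1 T2.R0=0 T2.R1=0
T1.R0=1 T2.R0=0 T2.R1=2
T1.R0=1 T2.R0=2 T2.R1=2
T1.R0=2 T2.R0=0 T2.R1=0
T1.R0=2 T2.R0=0 T2.R1=2
T1.R0=2 T2.R0=2 T2.R1=2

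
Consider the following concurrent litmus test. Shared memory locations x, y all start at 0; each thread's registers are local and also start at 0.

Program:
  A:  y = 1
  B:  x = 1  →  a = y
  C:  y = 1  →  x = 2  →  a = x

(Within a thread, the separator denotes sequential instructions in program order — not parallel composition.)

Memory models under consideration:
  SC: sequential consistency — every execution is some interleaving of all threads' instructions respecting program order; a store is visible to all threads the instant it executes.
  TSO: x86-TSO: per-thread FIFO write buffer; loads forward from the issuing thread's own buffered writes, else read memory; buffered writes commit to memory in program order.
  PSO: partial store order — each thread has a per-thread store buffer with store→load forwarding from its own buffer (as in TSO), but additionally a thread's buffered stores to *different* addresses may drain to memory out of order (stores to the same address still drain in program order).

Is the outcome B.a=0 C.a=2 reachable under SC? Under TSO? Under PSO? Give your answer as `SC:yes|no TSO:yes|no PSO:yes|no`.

SC:yes TSO:yes PSO:yes

outcome vector order: (B.a,C.a)
SC: 3 outcomes — {<0 2> <1 1> <1 2>}
TSO: 4 outcomes — {<0 1> <0 2> <1 1> <1 2>}
PSO: 4 outcomes — {<0 1> <0 2> <1 1> <1 2>}
target <0 2> ∈ {SC,TSO,PSO}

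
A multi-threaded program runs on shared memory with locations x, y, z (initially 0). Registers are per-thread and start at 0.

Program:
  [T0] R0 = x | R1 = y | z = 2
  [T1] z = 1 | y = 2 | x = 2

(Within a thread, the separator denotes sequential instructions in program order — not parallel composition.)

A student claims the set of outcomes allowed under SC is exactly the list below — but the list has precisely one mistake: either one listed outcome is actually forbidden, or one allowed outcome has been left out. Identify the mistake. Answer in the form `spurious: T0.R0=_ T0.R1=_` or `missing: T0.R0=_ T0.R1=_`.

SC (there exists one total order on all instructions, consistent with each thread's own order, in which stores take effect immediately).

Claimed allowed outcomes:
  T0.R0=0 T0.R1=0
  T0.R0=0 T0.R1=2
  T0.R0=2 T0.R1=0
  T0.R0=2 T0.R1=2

spurious: T0.R0=2 T0.R1=0

outcome vector order: (T0.R0,T0.R1)
[SC] allowed = {(0,0); (0,2); (2,2)}
claimed∖SC = {(2,0)}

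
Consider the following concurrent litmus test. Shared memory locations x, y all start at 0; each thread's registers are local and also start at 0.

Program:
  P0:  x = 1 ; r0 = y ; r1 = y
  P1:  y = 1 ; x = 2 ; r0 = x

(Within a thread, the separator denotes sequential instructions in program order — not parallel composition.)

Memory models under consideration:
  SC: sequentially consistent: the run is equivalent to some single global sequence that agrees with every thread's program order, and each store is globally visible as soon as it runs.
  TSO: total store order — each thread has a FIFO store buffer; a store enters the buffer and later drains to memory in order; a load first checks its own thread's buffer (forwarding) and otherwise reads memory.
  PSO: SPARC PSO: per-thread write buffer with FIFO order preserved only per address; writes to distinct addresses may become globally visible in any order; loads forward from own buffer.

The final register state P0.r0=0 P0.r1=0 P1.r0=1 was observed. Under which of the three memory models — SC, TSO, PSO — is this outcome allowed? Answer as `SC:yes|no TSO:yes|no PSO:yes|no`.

outcome vector order: (P0.r0,P0.r1,P1.r0)
under SC → 0/0/2; 0/1/2; 1/1/1; 1/1/2
under TSO → 0/0/1; 0/0/2; 0/1/1; 0/1/2; 1/1/1; 1/1/2
under PSO → 0/0/1; 0/0/2; 0/1/1; 0/1/2; 1/1/1; 1/1/2
target 0/0/1 ∈ {TSO,PSO}

SC:no TSO:yes PSO:yes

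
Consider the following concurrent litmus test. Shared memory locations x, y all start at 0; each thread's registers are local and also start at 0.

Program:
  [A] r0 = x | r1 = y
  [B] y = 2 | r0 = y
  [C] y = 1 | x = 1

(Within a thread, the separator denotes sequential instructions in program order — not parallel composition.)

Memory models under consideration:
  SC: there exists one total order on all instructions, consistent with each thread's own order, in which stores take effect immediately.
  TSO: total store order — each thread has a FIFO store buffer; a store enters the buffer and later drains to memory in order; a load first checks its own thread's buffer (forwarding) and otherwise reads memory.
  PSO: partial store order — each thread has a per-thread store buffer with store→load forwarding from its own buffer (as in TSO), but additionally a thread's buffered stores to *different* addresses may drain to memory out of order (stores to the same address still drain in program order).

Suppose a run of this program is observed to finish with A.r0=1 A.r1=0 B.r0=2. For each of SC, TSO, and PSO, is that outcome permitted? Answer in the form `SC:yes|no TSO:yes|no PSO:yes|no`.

SC:no TSO:no PSO:yes

outcome vector order: (A.r0,A.r1,B.r0)
[SC] allowed = {001; 002; 011; 012; 021; 022; 111; 112; 122}
[TSO] allowed = {001; 002; 011; 012; 021; 022; 111; 112; 122}
[PSO] allowed = {001; 002; 011; 012; 021; 022; 101; 102; 111; 112; 121; 122}
target 102 ∈ {PSO}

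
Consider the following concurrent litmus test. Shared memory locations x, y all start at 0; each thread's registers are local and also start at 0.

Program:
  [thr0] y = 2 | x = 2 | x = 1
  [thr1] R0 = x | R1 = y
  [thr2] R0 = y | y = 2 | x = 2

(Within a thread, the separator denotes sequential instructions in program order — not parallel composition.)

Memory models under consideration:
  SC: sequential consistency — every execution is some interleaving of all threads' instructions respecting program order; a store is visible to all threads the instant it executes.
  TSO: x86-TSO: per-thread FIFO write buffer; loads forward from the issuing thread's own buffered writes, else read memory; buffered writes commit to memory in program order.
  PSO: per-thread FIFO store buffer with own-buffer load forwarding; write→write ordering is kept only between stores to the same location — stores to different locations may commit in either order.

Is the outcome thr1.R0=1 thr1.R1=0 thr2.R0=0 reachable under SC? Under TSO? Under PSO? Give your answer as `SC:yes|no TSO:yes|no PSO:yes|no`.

outcome vector order: (thr1.R0,thr1.R1,thr2.R0)
SC: 8 outcomes — {<0 0 0>; <0 0 2>; <0 2 0>; <0 2 2>; <1 2 0>; <1 2 2>; <2 2 0>; <2 2 2>}
TSO: 8 outcomes — {<0 0 0>; <0 0 2>; <0 2 0>; <0 2 2>; <1 2 0>; <1 2 2>; <2 2 0>; <2 2 2>}
PSO: 12 outcomes — {<0 0 0>; <0 0 2>; <0 2 0>; <0 2 2>; <1 0 0>; <1 0 2>; <1 2 0>; <1 2 2>; <2 0 0>; <2 0 2>; <2 2 0>; <2 2 2>}
target <1 0 0> ∈ {PSO}

SC:no TSO:no PSO:yes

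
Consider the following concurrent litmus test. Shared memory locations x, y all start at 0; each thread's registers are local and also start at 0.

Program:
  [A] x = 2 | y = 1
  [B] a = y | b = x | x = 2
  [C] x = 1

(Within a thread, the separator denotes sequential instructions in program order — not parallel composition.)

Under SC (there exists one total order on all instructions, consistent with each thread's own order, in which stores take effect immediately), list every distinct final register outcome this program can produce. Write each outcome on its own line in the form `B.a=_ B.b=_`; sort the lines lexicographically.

B.a=0 B.b=0
B.a=0 B.b=1
B.a=0 B.b=2
B.a=1 B.b=1
B.a=1 B.b=2

outcome vector order: (B.a,B.b)
|SC outcomes| = 5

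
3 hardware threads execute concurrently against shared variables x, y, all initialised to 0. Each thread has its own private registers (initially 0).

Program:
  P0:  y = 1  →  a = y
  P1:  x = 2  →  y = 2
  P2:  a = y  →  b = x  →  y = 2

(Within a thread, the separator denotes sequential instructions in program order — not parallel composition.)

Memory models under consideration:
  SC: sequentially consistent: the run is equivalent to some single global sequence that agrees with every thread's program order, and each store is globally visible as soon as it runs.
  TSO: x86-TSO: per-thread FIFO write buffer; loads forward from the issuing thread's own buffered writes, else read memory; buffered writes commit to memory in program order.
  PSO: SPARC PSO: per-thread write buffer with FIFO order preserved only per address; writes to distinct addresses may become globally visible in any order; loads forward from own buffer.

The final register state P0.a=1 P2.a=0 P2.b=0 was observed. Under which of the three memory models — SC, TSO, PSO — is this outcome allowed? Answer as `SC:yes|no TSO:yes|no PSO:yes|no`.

outcome vector order: (P0.a,P2.a,P2.b)
SC: 10 outcomes — {100 102 110 112 122 200 202 210 212 222}
TSO: 10 outcomes — {100 102 110 112 122 200 202 210 212 222}
PSO: 12 outcomes — {100 102 110 112 120 122 200 202 210 212 220 222}
target 100 ∈ {SC,TSO,PSO}

SC:yes TSO:yes PSO:yes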